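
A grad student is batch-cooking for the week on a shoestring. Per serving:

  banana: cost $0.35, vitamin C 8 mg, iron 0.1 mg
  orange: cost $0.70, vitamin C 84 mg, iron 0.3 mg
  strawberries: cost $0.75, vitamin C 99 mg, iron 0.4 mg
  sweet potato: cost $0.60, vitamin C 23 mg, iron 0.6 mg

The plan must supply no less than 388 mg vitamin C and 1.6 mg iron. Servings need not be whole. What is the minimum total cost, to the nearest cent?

Check every corner: each single food scaled to meet both minima, and each pair solved so both constraints bind.
banana only: max(388/8, 1.6/0.1) = 48.5 servings → $16.98.
orange only: max(388/84, 1.6/0.3) = 5.333 servings → $3.73.
strawberries only: max(388/99, 1.6/0.4) = 4 servings → $3.00.
sweet potato only: max(388/23, 1.6/0.6) = 16.87 servings → $10.12.
banana + orange with both tight: 3 servings and 4.333 servings → $4.08.
banana + strawberries with both tight: 0.4776 servings and 3.881 servings → $3.08.
banana + sweet potato with both targets exact would need a negative amount; discard.
orange + strawberries: intersection lies outside the first quadrant.
orange + sweet potato with both tight: 4.506 servings and 0.4138 servings → $3.40.
strawberries + sweet potato with both tight: 3.904 servings and 0.06375 servings → $2.97.
So the least-cost plan costs $2.97.

$2.97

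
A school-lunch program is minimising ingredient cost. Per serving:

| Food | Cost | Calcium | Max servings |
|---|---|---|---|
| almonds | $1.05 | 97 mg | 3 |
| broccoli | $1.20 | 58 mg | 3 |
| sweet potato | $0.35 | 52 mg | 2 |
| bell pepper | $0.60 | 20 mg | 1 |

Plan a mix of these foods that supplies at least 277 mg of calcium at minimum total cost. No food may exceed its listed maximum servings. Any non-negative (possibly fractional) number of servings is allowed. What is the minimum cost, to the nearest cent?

Cost per mg of calcium: sweet potato $0.0067, almonds $0.0108, broccoli $0.0207, bell pepper $0.0300.
Take 2 servings of sweet potato: +104.0 mg calcium for $0.70 (total $0.70, still need 173.0 mg).
Take 1.784 servings of almonds: +173.0 mg calcium for $1.87 (total $2.57, still need 0.0 mg).
Greedy by cheapest-per-mg is optimal for a single linear constraint, so the minimum cost is $2.57.

$2.57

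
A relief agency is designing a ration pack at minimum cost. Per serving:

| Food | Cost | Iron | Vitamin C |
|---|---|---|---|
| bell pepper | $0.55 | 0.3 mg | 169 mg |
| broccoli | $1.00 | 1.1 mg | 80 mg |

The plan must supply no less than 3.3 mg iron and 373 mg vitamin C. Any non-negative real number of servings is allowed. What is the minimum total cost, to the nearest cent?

Minimising a linear cost over {iron ≥ 3.3, vitamin C ≥ 373, servings ≥ 0} — the optimum is at a vertex, using one or two foods.
bell pepper only: max(3.3/0.3, 373/169) = 11 servings → $6.05.
broccoli only: max(3.3/1.1, 373/80) = 4.662 servings → $4.66.
bell pepper + broccoli with both tight: 0.9036 servings and 2.754 servings → $3.25.
The minimum over all feasible corners is $3.25.

$3.25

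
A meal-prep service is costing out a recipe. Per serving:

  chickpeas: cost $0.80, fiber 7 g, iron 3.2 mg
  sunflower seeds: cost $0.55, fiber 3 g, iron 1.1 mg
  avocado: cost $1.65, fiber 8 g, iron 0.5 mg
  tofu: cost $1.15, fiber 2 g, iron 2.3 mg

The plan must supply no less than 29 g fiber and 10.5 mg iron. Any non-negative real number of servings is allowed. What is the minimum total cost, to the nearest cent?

An LP optimum is at a vertex; with two nutrient constraints at most two foods are used. Check each candidate.
chickpeas only: max(29/7, 10.5/3.2) = 4.143 servings → $3.31.
sunflower seeds only: max(29/3, 10.5/1.1) = 9.667 servings → $5.32.
avocado only: max(29/8, 10.5/0.5) = 21 servings → $34.65.
tofu only: max(29/2, 10.5/2.3) = 14.5 servings → $16.68.
chickpeas + sunflower seeds with both targets exact would need a negative amount; discard.
chickpeas + avocado with both tight: 3.145 servings and 0.8733 servings → $3.96.
chickpeas + tofu with both targets exact would need a negative amount; discard.
sunflower seeds + avocado with both tight: 9.521 servings and 0.05479 servings → $5.33.
sunflower seeds + tofu: the both-tight solution has a negative serving — not a feasible corner.
avocado + tofu with both tight: 2.626 servings and 3.994 servings → $8.93.
So the least-cost plan costs $3.31.

$3.31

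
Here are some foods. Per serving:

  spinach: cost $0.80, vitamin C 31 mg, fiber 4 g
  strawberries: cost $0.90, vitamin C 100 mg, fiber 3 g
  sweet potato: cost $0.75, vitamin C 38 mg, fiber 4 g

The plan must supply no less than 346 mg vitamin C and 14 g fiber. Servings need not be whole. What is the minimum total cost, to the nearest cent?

$3.63

A basic optimal solution has at most two foods positive. Try each food alone and each pair with both targets met exactly.
spinach only: max(346/31, 14/4) = 11.16 servings → $8.93.
strawberries only: max(346/100, 14/3) = 4.667 servings → $4.20.
sweet potato only: max(346/38, 14/4) = 9.105 servings → $6.83.
spinach + strawberries with both tight: 1.179 servings and 3.094 servings → $3.73.
spinach + sweet potato with both targets exact would need a negative amount; discard.
strawberries + sweet potato with both tight: 2.979 servings and 1.266 servings → $3.63.
The minimum over all feasible corners is $3.63.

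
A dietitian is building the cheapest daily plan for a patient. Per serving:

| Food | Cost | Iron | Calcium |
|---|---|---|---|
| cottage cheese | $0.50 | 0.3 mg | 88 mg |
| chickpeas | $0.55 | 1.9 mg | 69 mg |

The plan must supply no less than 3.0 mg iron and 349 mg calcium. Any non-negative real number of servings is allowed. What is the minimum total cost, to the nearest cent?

Compare the cost at each extreme point of the feasible region.
cottage cheese only: max(3.0/0.3, 349/88) = 10 servings → $5.00.
chickpeas only: max(3.0/1.9, 349/69) = 5.058 servings → $2.78.
cottage cheese + chickpeas with both tight: 3.113 servings and 1.087 servings → $2.15.
Cheapest feasible corner: $2.15.

$2.15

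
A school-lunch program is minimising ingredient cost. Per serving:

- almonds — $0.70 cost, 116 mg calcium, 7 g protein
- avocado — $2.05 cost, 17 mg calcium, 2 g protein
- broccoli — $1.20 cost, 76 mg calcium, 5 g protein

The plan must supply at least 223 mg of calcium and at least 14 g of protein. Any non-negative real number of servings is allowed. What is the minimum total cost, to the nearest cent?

almonds only: max(223/116, 14/7) = 2 servings → $1.40.
avocado only: max(223/17, 14/2) = 13.12 servings → $26.89.
broccoli only: max(223/76, 14/5) = 2.934 servings → $3.52.
almonds + avocado with both tight: 1.841 servings and 0.5575 servings → $2.43.
almonds + broccoli with both tight: 1.062 servings and 1.312 servings → $2.32.
avocado + broccoli with both targets exact would need a negative amount; discard.
So the least-cost plan costs $1.40.

$1.40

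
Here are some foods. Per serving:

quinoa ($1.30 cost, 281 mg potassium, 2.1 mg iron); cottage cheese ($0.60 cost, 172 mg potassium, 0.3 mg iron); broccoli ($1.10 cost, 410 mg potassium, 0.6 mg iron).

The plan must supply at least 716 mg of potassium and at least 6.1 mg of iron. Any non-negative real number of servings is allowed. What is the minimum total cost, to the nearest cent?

quinoa only: max(716/281, 6.1/2.1) = 2.905 servings → $3.78.
cottage cheese only: max(716/172, 6.1/0.3) = 20.33 servings → $12.20.
broccoli only: max(716/410, 6.1/0.6) = 10.17 servings → $11.18.
quinoa + cottage cheese with both targets exact would need a negative amount; discard.
quinoa + broccoli with both targets exact would need a negative amount; discard.
cottage cheese + broccoli: the both-tight solution has a negative serving — not a feasible corner.
Cheapest feasible corner: $3.78.

$3.78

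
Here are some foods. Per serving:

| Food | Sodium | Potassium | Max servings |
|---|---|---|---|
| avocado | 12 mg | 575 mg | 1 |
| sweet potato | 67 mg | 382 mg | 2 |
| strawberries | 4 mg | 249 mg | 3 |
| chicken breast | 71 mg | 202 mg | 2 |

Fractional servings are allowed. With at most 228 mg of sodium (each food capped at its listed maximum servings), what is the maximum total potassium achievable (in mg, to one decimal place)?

Potassium per mg sodium: strawberries 62.25, avocado 47.92, sweet potato 5.701, chicken breast 2.845.
Take 3 servings of strawberries: uses 12 mg sodium, +747.0 mg potassium (running total 747.0 mg).
Take 1 serving of avocado: uses 12 mg sodium, +575.0 mg potassium (running total 1322.0 mg).
Take 2 servings of sweet potato: uses 134 mg sodium, +764.0 mg potassium (running total 2086.0 mg).
Take 0.9859 servings of chicken breast: uses 70 mg sodium, +199.2 mg potassium (running total 2285.2 mg).
Filling greedily by potassium-per-mg sodium is optimal for one linear limit, giving 2285.2 mg.

2285.2 mg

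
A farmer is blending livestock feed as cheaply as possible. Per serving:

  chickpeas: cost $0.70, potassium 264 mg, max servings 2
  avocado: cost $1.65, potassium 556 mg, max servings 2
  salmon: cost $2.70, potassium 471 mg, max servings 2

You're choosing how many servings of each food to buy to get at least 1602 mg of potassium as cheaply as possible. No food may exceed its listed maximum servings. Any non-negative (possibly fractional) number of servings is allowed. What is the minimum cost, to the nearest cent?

$4.59

Cost per mg of potassium: chickpeas $0.0027, avocado $0.0030, salmon $0.0057.
Take 2 servings of chickpeas: +528.0 mg potassium for $1.40 (total $1.40, still need 1074.0 mg).
Take 1.932 servings of avocado: +1074.0 mg potassium for $3.19 (total $4.59, still need 0.0 mg).
Greedy by cheapest-per-mg is optimal for a single linear constraint, so the minimum cost is $4.59.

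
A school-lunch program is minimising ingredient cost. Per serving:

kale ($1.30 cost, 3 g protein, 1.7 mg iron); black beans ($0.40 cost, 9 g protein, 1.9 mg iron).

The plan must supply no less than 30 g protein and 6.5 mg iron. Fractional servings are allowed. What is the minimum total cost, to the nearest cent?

Two binding constraints pin down two serving amounts, so the optimal mix uses at most two foods. The candidates are each food alone (scaled to the tighter of protein/iron) and each pair with both constraints tight.
kale only: max(30/3, 6.5/1.7) = 10 servings → $13.00.
black beans only: max(30/9, 6.5/1.9) = 3.421 servings → $1.37.
kale + black beans with both tight: 0.1562 servings and 3.281 servings → $1.52.
Cheapest feasible corner: $1.37.

$1.37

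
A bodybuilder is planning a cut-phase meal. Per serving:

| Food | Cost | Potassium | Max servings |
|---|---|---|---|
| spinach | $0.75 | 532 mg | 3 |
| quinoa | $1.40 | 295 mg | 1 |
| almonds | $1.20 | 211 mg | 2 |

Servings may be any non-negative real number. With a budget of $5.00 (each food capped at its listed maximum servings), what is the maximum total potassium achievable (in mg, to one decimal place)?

Potassium per dollar: spinach 709.3, quinoa 210.7, almonds 175.8.
Take 3 servings of spinach: spends $2.25, +1596.0 mg potassium (running total 1596.0 mg).
Take 1 serving of quinoa: spends $1.40, +295.0 mg potassium (running total 1891.0 mg).
Take 1.125 servings of almonds: spends $1.35, +237.4 mg potassium (running total 2128.4 mg).
Greedy by best ratio exhausts the cost allowance optimally: 2128.4 mg.

2128.4 mg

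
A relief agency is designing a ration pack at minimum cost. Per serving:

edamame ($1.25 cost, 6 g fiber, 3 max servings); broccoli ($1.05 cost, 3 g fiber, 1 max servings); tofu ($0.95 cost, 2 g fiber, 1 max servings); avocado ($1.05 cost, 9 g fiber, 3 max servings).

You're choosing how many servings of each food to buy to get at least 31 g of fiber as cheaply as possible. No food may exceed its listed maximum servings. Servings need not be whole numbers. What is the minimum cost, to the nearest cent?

Cost per g of fiber: avocado $0.1167, edamame $0.2083, broccoli $0.3500, tofu $0.4750.
Take 3 servings of avocado: +27.0 g fiber for $3.15 (total $3.15, still need 4.0 g).
Take 0.6667 servings of edamame: +4.0 g fiber for $0.83 (total $3.98, still need 0.0 g).
Greedy by cheapest-per-g is optimal for a single linear constraint, so the minimum cost is $3.98.

$3.98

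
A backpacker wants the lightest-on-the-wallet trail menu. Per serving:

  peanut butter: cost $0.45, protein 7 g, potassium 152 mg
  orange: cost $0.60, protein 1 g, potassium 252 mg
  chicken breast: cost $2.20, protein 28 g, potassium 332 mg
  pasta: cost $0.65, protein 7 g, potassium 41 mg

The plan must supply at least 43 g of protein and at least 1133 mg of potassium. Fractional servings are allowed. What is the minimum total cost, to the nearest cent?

$3.23

The cheapest plan sits at a corner of the feasible region — with two constraints it uses at most two foods.
peanut butter only: max(43/7, 1133/152) = 7.454 servings → $3.35.
orange only: max(43/1, 1133/252) = 43 servings → $25.80.
chicken breast only: max(43/28, 1133/332) = 3.413 servings → $7.51.
pasta only: max(43/7, 1133/41) = 27.63 servings → $17.96.
peanut butter + orange with both tight: 6.019 servings and 0.8654 servings → $3.23.
peanut butter + chicken breast with both targets exact would need a negative amount; discard.
peanut butter + pasta: intersection lies outside the first quadrant.
orange + chicken breast with both tight: 2.595 servings and 1.443 servings → $4.73.
orange + pasta with both tight: 3.58 servings and 5.631 servings → $5.81.
chicken breast + pasta: the both-tight solution has a negative serving — not a feasible corner.
The minimum over all feasible corners is $3.23.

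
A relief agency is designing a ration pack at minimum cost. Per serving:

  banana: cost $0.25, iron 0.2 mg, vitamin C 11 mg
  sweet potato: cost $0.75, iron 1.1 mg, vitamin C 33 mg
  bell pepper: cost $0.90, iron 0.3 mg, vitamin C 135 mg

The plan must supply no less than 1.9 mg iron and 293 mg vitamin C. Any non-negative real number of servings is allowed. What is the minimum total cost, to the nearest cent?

An LP optimum is at a vertex; with two nutrient constraints at most two foods are used. Check each candidate.
banana only: max(1.9/0.2, 293/11) = 26.64 servings → $6.66.
sweet potato only: max(1.9/1.1, 293/33) = 8.879 servings → $6.66.
bell pepper only: max(1.9/0.3, 293/135) = 6.333 servings → $5.70.
banana + sweet potato: the both-tight solution has a negative serving — not a feasible corner.
banana + bell pepper with both tight: 7.114 servings and 1.591 servings → $3.21.
sweet potato + bell pepper with both tight: 1.216 servings and 1.873 servings → $2.60.
So the least-cost plan costs $2.60.

$2.60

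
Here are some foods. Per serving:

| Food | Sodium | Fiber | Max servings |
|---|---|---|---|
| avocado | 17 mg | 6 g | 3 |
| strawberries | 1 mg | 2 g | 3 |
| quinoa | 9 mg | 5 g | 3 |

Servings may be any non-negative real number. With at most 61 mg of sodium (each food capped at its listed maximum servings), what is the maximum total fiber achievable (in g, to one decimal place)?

Fiber per mg sodium: strawberries 2, quinoa 0.5556, avocado 0.3529.
Take 3 servings of strawberries: uses 3 mg sodium, +6.0 g fiber (running total 6.0 g).
Take 3 servings of quinoa: uses 27 mg sodium, +15.0 g fiber (running total 21.0 g).
Take 1.824 servings of avocado: uses 31 mg sodium, +10.9 g fiber (running total 31.9 g).
Filling greedily by fiber-per-mg sodium is optimal for one linear limit, giving 31.9 g.

31.9 g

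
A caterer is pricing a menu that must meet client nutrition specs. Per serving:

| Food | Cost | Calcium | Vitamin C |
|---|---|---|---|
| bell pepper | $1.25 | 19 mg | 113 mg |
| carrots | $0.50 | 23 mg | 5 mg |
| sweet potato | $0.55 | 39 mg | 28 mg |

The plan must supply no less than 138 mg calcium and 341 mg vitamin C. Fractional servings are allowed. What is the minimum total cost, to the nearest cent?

Compare the cost at each extreme point of the feasible region.
bell pepper only: max(138/19, 341/113) = 7.263 servings → $9.08.
carrots only: max(138/23, 341/5) = 68.2 servings → $34.10.
sweet potato only: max(138/39, 341/28) = 12.18 servings → $6.70.
bell pepper + carrots with both tight: 2.857 servings and 3.64 servings → $5.39.
bell pepper + sweet potato with both tight: 2.435 servings and 2.352 servings → $4.34.
carrots + sweet potato: the both-tight solution has a negative serving — not a feasible corner.
The minimum over all feasible corners is $4.34.

$4.34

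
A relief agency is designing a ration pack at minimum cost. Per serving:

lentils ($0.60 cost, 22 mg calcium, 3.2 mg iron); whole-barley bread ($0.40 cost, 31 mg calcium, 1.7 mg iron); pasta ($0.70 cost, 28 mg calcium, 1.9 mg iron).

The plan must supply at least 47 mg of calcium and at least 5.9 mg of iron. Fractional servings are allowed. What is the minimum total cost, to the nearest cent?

lentils only: max(47/22, 5.9/3.2) = 2.136 servings → $1.28.
whole-barley bread only: max(47/31, 5.9/1.7) = 3.471 servings → $1.39.
pasta only: max(47/28, 5.9/1.9) = 3.105 servings → $2.17.
lentils + whole-barley bread with both tight: 1.667 servings and 0.3333 servings → $1.13.
lentils + pasta with both tight: 1.588 servings and 0.431 servings → $1.25.
whole-barley bread + pasta with both targets exact would need a negative amount; discard.
The minimum over all feasible corners is $1.13.

$1.13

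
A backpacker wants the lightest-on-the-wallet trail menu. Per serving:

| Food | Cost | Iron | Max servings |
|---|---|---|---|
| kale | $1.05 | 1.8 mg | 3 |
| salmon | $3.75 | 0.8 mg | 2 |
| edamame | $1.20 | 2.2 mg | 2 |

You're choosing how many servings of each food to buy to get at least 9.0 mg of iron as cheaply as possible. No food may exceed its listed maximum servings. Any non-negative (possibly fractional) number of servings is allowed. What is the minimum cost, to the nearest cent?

$5.08

Cost per mg of iron: edamame $0.5455, kale $0.5833, salmon $4.6875.
Take 2 servings of edamame: +4.4 mg iron for $2.40 (total $2.40, still need 4.6 mg).
Take 2.556 servings of kale: +4.6 mg iron for $2.68 (total $5.08, still need 0.0 mg).
Filling from the cheapest source first is optimal under one linear minimum: $5.08.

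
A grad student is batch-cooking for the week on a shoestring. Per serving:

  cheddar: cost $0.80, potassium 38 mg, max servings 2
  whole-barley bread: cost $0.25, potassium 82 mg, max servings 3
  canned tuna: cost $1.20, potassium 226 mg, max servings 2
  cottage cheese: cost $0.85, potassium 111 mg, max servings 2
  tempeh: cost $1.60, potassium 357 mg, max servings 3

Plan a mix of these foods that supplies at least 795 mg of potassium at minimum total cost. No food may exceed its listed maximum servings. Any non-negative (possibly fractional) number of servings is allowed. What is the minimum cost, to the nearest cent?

Cost per mg of potassium: whole-barley bread $0.0030, tempeh $0.0045, canned tuna $0.0053, cottage cheese $0.0077, cheddar $0.0211.
Take 3 servings of whole-barley bread: +246.0 mg potassium for $0.75 (total $0.75, still need 549.0 mg).
Take 1.538 servings of tempeh: +549.0 mg potassium for $2.46 (total $3.21, still need 0.0 mg).
Greedy by cheapest-per-mg is optimal for a single linear constraint, so the minimum cost is $3.21.

$3.21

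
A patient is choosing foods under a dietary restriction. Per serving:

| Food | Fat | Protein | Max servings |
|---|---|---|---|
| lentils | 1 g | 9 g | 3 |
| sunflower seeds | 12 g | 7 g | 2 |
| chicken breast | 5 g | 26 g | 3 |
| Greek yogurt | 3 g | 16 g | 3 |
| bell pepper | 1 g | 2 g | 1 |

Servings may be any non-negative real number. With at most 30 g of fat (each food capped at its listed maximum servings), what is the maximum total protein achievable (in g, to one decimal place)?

Protein per g fat: lentils 9, Greek yogurt 5.333, chicken breast 5.2, bell pepper 2, sunflower seeds 0.5833.
Take 3 servings of lentils: uses 3 g fat, +27.0 g protein (running total 27.0 g).
Take 3 servings of Greek yogurt: uses 9 g fat, +48.0 g protein (running total 75.0 g).
Take 3 servings of chicken breast: uses 15 g fat, +78.0 g protein (running total 153.0 g).
Take 1 serving of bell pepper: uses 1 g fat, +2.0 g protein (running total 155.0 g).
Take 0.1667 servings of sunflower seeds: uses 2 g fat, +1.2 g protein (running total 156.2 g).
Greedy by best ratio exhausts the fat allowance optimally: 156.2 g.

156.2 g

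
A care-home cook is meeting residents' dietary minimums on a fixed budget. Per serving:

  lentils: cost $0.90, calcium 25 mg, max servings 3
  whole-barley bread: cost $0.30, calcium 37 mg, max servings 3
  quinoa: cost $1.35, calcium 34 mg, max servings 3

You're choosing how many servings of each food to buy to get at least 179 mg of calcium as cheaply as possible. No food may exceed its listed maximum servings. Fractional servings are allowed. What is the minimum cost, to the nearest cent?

$3.35

Cost per mg of calcium: whole-barley bread $0.0081, lentils $0.0360, quinoa $0.0397.
Take 3 servings of whole-barley bread: +111.0 mg calcium for $0.90 (total $0.90, still need 68.0 mg).
Take 2.72 servings of lentils: +68.0 mg calcium for $2.45 (total $3.35, still need 0.0 mg).
Filling from the cheapest source first is optimal under one linear minimum: $3.35.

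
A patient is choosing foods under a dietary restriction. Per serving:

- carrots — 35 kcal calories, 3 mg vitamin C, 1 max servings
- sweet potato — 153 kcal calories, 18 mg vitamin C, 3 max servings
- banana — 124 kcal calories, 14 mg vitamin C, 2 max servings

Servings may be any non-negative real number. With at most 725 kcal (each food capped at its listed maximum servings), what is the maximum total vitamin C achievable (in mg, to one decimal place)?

Vitamin C per kcal: sweet potato 0.1176, banana 0.1129, carrots 0.08571.
Take 3 servings of sweet potato: uses 459 kcal, +54.0 mg vitamin C (running total 54.0 mg).
Take 2 servings of banana: uses 248 kcal, +28.0 mg vitamin C (running total 82.0 mg).
Take 0.5143 servings of carrots: uses 18 kcal, +1.5 mg vitamin C (running total 83.5 mg).
Filling greedily by vitamin C-per-kcal is optimal for one linear limit, giving 83.5 mg.

83.5 mg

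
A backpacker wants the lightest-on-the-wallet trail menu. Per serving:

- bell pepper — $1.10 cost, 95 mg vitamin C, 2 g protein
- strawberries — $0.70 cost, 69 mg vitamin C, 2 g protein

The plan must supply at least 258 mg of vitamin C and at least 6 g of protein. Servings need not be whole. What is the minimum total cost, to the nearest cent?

With two linear requirements the optimum uses one or two foods; enumerate the corners.
bell pepper only: max(258/95, 6/2) = 3 servings → $3.30.
strawberries only: max(258/69, 6/2) = 3.739 servings → $2.62.
bell pepper + strawberries with both tight: 1.962 servings and 1.038 servings → $2.88.
Cheapest feasible corner: $2.62.

$2.62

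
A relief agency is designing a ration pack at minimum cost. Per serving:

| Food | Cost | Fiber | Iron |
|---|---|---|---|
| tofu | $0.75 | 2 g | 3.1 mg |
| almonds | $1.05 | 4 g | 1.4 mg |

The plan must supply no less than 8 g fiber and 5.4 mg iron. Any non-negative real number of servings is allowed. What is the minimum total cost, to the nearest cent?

Two binding constraints pin down two serving amounts, so the optimal mix uses at most two foods. The candidates are each food alone (scaled to the tighter of fiber/iron) and each pair with both constraints tight.
tofu only: max(8/2, 5.4/3.1) = 4 servings → $3.00.
almonds only: max(8/4, 5.4/1.4) = 3.857 servings → $4.05.
tofu + almonds with both tight: 1.083 servings and 1.458 servings → $2.34.
So the least-cost plan costs $2.34.

$2.34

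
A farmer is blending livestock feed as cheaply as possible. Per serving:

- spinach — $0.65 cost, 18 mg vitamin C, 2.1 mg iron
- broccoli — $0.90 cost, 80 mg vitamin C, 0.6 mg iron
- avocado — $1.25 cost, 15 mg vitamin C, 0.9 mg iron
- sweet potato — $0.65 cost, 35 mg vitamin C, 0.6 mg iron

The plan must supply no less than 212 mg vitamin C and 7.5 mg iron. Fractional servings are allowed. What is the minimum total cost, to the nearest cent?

With two linear requirements the optimum uses one or two foods; enumerate the corners.
spinach only: max(212/18, 7.5/2.1) = 11.78 servings → $7.66.
broccoli only: max(212/80, 7.5/0.6) = 12.5 servings → $11.25.
avocado only: max(212/15, 7.5/0.9) = 14.13 servings → $17.67.
sweet potato only: max(212/35, 7.5/0.6) = 12.5 servings → $8.12.
spinach + broccoli with both tight: 3.008 servings and 1.973 servings → $3.73.
spinach + avocado with both targets exact would need a negative amount; discard.
spinach + sweet potato with both tight: 2.158 servings and 4.947 servings → $4.62.
broccoli + avocado with both tight: 1.243 servings and 7.505 servings → $10.50.
broccoli + sweet potato with both targets exact would need a negative amount; discard.
avocado + sweet potato with both tight: 6.013 servings and 3.48 servings → $9.78.
Cheapest feasible corner: $3.73.

$3.73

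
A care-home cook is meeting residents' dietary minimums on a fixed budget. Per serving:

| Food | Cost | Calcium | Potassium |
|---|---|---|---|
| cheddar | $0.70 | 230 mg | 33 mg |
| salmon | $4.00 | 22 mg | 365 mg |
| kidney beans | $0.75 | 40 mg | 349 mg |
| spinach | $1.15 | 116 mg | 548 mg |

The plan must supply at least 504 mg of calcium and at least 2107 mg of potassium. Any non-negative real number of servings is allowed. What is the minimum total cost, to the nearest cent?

$4.59

Two binding constraints pin down two serving amounts, so the optimal mix uses at most two foods. The candidates are each food alone (scaled to the tighter of calcium/potassium) and each pair with both constraints tight.
cheddar only: max(504/230, 2107/33) = 63.85 servings → $44.69.
salmon only: max(504/22, 2107/365) = 22.91 servings → $91.64.
kidney beans only: max(504/40, 2107/349) = 12.6 servings → $9.45.
spinach only: max(504/116, 2107/548) = 4.345 servings → $5.00.
cheddar + salmon with both tight: 1.653 servings and 5.623 servings → $23.65.
cheddar + kidney beans with both tight: 1.16 servings and 5.928 servings → $5.26.
cheddar + spinach with both tight: 0.26 servings and 3.829 servings → $4.59.
salmon + kidney beans: the both-tight solution has a negative serving — not a feasible corner.
salmon + spinach with both targets exact would need a negative amount; discard.
kidney beans + spinach: the both-tight solution has a negative serving — not a feasible corner.
The minimum over all feasible corners is $4.59.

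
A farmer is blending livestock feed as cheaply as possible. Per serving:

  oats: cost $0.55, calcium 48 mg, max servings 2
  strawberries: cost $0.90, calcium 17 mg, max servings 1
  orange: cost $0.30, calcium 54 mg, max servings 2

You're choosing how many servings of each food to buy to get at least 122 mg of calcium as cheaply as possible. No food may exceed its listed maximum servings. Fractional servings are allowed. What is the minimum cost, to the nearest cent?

$0.76

Cost per mg of calcium: orange $0.0056, oats $0.0115, strawberries $0.0529.
Take 2 servings of orange: +108.0 mg calcium for $0.60 (total $0.60, still need 14.0 mg).
Take 0.2917 servings of oats: +14.0 mg calcium for $0.16 (total $0.76, still need 0.0 mg).
Filling from the cheapest source first is optimal under one linear minimum: $0.76.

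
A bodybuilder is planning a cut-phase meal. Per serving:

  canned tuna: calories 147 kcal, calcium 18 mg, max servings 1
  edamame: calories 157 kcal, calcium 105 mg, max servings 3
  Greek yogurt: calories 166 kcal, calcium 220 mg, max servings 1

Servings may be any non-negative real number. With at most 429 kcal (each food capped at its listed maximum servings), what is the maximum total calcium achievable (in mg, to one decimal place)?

395.9 mg

Calcium per kcal: Greek yogurt 1.325, edamame 0.6688, canned tuna 0.1224.
Take 1 serving of Greek yogurt: uses 166 kcal, +220.0 mg calcium (running total 220.0 mg).
Take 1.675 servings of edamame: uses 263 kcal, +175.9 mg calcium (running total 395.9 mg).
Filling greedily by calcium-per-kcal is optimal for one linear limit, giving 395.9 mg.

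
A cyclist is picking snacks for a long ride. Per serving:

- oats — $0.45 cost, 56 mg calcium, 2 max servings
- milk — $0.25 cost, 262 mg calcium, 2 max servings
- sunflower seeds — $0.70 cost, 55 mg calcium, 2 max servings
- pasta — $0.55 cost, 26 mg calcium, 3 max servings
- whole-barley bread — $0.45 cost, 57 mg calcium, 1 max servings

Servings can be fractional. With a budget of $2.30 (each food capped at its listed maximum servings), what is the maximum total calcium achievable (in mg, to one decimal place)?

728.4 mg

Calcium per dollar: milk 1048, whole-barley bread 126.7, oats 124.4, sunflower seeds 78.57, pasta 47.27.
Take 2 servings of milk: spends $0.50, +524.0 mg calcium (running total 524.0 mg).
Take 1 serving of whole-barley bread: spends $0.45, +57.0 mg calcium (running total 581.0 mg).
Take 2 servings of oats: spends $0.90, +112.0 mg calcium (running total 693.0 mg).
Take 0.6429 servings of sunflower seeds: spends $0.45, +35.4 mg calcium (running total 728.4 mg).
Filling greedily by calcium-per-dollar is optimal for one linear limit, giving 728.4 mg.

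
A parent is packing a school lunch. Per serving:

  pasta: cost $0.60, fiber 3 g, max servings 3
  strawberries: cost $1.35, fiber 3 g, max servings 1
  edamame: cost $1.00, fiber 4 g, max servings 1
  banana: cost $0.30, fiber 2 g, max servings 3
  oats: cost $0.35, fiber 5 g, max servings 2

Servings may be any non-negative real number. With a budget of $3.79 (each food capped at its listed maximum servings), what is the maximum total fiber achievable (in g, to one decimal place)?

Fiber per dollar: oats 14.29, banana 6.667, pasta 5, edamame 4, strawberries 2.222.
Take 2 servings of oats: spends $0.70, +10.0 g fiber (running total 10.0 g).
Take 3 servings of banana: spends $0.90, +6.0 g fiber (running total 16.0 g).
Take 3 servings of pasta: spends $1.80, +9.0 g fiber (running total 25.0 g).
Take 0.39 servings of edamame: spends $0.39, +1.6 g fiber (running total 26.6 g).
Greedy by best ratio exhausts the cost allowance optimally: 26.6 g.

26.6 g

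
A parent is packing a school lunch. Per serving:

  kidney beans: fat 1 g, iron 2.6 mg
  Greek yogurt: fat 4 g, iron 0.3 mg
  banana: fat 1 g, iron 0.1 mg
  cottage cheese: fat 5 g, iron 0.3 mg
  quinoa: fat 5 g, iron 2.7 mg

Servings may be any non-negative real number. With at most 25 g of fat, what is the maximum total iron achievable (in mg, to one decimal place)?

Iron per g fat: kidney beans 2.6, quinoa 0.54, banana 0.1, Greek yogurt 0.075, cottage cheese 0.06.
With no serving limits, spend the whole fat allowance on kidney beans: 25 g / 1 g × 2.6 mg = 65.0 mg.

65.0 mg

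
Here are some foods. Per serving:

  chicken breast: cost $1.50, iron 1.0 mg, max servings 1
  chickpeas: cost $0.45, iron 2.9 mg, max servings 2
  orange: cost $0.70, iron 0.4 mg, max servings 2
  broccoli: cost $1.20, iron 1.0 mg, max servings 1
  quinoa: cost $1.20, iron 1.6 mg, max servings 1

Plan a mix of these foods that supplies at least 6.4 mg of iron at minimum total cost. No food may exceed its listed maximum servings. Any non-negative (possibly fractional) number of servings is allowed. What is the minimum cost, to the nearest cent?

$1.35

Cost per mg of iron: chickpeas $0.1552, quinoa $0.7500, broccoli $1.2000, chicken breast $1.5000, orange $1.7500.
Take 2 servings of chickpeas: +5.8 mg iron for $0.90 (total $0.90, still need 0.6 mg).
Take 0.375 servings of quinoa: +0.6 mg iron for $0.45 (total $1.35, still need 0.0 mg).
Greedy by cheapest-per-mg is optimal for a single linear constraint, so the minimum cost is $1.35.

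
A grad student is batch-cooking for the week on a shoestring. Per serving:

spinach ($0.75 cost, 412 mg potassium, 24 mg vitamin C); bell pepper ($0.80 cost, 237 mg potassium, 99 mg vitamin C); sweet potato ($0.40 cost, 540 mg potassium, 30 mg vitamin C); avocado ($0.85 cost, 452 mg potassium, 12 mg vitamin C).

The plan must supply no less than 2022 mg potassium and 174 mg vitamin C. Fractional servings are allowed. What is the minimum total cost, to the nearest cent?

$1.95

Check every corner: each single food scaled to meet both minima, and each pair solved so both constraints bind.
spinach only: max(2022/412, 174/24) = 7.25 servings → $5.44.
bell pepper only: max(2022/237, 174/99) = 8.532 servings → $6.83.
sweet potato only: max(2022/540, 174/30) = 5.8 servings → $2.32.
avocado only: max(2022/452, 174/12) = 14.5 servings → $12.32.
spinach + bell pepper with both tight: 4.528 servings and 0.6598 servings → $3.92.
spinach + sweet potato: the both-tight solution has a negative serving — not a feasible corner.
spinach + avocado with both targets exact would need a negative amount; discard.
bell pepper + sweet potato with both tight: 0.7184 servings and 3.429 servings → $1.95.
bell pepper + avocado with both tight: 1.298 servings and 3.793 servings → $4.26.
sweet potato + avocado: the both-tight solution has a negative serving — not a feasible corner.
So the least-cost plan costs $1.95.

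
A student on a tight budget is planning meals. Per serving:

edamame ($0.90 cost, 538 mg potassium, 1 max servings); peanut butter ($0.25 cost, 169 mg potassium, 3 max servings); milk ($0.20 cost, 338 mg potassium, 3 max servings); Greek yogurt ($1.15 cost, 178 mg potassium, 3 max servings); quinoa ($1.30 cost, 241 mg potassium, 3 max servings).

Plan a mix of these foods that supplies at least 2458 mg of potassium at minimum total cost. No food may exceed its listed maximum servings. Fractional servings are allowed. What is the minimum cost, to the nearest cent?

$4.40

Cost per mg of potassium: milk $0.0006, peanut butter $0.0015, edamame $0.0017, quinoa $0.0054, Greek yogurt $0.0065.
Take 3 servings of milk: +1014.0 mg potassium for $0.60 (total $0.60, still need 1444.0 mg).
Take 3 servings of peanut butter: +507.0 mg potassium for $0.75 (total $1.35, still need 937.0 mg).
Take 1 serving of edamame: +538.0 mg potassium for $0.90 (total $2.25, still need 399.0 mg).
Take 1.656 servings of quinoa: +399.0 mg potassium for $2.15 (total $4.40, still need 0.0 mg).
Greedy by cheapest-per-mg is optimal for a single linear constraint, so the minimum cost is $4.40.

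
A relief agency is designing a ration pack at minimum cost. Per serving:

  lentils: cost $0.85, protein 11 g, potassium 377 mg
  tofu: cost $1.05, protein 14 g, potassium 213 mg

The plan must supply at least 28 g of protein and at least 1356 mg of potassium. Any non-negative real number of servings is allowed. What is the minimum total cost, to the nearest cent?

$3.06

Compare the cost at each extreme point of the feasible region.
lentils only: max(28/11, 1356/377) = 3.597 servings → $3.06.
tofu only: max(28/14, 1356/213) = 6.366 servings → $6.68.
lentils + tofu: the both-tight solution has a negative serving — not a feasible corner.
The minimum over all feasible corners is $3.06.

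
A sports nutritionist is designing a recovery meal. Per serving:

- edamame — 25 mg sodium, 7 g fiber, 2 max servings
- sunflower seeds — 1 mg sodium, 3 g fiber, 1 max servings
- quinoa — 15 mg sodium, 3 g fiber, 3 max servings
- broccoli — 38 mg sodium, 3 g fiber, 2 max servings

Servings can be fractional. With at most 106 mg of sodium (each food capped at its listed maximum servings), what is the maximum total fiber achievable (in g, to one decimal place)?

26.8 g

Fiber per mg sodium: sunflower seeds 3, edamame 0.28, quinoa 0.2, broccoli 0.07895.
Take 1 serving of sunflower seeds: uses 1 mg sodium, +3.0 g fiber (running total 3.0 g).
Take 2 servings of edamame: uses 50 mg sodium, +14.0 g fiber (running total 17.0 g).
Take 3 servings of quinoa: uses 45 mg sodium, +9.0 g fiber (running total 26.0 g).
Take 0.2632 servings of broccoli: uses 10 mg sodium, +0.8 g fiber (running total 26.8 g).
Filling greedily by fiber-per-mg sodium is optimal for one linear limit, giving 26.8 g.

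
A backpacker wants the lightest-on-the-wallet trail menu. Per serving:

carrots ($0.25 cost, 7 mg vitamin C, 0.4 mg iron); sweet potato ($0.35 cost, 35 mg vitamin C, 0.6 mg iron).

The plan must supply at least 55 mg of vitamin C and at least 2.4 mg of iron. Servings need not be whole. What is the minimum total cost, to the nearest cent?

For a min-cost LP with two ≥-constraints, a basic feasible solution has at most two positive variables.
carrots only: max(55/7, 2.4/0.4) = 7.857 servings → $1.96.
sweet potato only: max(55/35, 2.4/0.6) = 4 servings → $1.40.
carrots + sweet potato with both tight: 5.204 servings and 0.5306 servings → $1.49.
The minimum over all feasible corners is $1.40.

$1.40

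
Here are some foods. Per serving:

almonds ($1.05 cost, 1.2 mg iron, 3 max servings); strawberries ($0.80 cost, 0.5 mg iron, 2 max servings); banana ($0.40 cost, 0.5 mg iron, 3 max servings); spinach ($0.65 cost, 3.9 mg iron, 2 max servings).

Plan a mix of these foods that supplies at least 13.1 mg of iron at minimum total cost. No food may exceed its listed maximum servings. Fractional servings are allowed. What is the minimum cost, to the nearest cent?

Cost per mg of iron: spinach $0.1667, banana $0.8000, almonds $0.8750, strawberries $1.6000.
Take 2 servings of spinach: +7.8 mg iron for $1.30 (total $1.30, still need 5.3 mg).
Take 3 servings of banana: +1.5 mg iron for $1.20 (total $2.50, still need 3.8 mg).
Take 3 servings of almonds: +3.6 mg iron for $3.15 (total $5.65, still need 0.2 mg).
Take 0.4 servings of strawberries: +0.2 mg iron for $0.32 (total $5.97, still need 0.0 mg).
Greedy by cheapest-per-mg is optimal for a single linear constraint, so the minimum cost is $5.97.

$5.97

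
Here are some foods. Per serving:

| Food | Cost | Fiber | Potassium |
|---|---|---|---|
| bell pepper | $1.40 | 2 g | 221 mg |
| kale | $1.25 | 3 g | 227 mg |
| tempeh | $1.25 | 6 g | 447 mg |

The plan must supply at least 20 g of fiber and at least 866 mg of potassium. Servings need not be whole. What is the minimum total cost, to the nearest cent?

Two binding constraints pin down two serving amounts, so the optimal mix uses at most two foods. The candidates are each food alone (scaled to the tighter of fiber/potassium) and each pair with both constraints tight.
bell pepper only: max(20/2, 866/221) = 10 servings → $14.00.
kale only: max(20/3, 866/227) = 6.667 servings → $8.33.
tempeh only: max(20/6, 866/447) = 3.333 servings → $4.17.
bell pepper + kale: intersection lies outside the first quadrant.
bell pepper + tempeh: the both-tight solution has a negative serving — not a feasible corner.
kale + tempeh with both targets exact would need a negative amount; discard.
Cheapest feasible corner: $4.17.

$4.17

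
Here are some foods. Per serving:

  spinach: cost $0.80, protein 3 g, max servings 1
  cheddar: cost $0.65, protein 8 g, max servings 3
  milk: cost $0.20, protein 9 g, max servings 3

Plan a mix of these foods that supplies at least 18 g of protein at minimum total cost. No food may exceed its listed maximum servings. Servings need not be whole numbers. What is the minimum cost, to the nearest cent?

Cost per g of protein: milk $0.0222, cheddar $0.0813, spinach $0.2667.
Take 2 servings of milk: +18.0 g protein for $0.40 (total $0.40, still need 0.0 g).
Filling from the cheapest source first is optimal under one linear minimum: $0.40.

$0.40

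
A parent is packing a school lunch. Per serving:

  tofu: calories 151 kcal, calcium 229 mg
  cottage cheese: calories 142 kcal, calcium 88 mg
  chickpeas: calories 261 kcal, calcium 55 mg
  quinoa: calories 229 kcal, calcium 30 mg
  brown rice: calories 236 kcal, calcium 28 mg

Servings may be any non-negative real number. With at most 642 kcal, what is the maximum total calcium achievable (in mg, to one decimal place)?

Calcium per kcal: tofu 1.517, cottage cheese 0.6197, chickpeas 0.2107, quinoa 0.131, brown rice 0.1186.
With no serving limits, spend the whole calories allowance on tofu: 642 kcal / 151 kcal × 229 mg = 973.6 mg.

973.6 mg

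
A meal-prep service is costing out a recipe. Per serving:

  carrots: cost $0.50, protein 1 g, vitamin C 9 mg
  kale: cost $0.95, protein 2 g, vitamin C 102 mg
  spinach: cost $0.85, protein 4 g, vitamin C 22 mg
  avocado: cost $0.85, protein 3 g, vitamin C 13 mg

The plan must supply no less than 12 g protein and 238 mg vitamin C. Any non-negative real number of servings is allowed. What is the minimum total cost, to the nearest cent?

At the optimum either one food covers both requirements or two foods hit both targets exactly; no other combination can be cheaper.
carrots only: max(12/1, 238/9) = 26.44 servings → $13.22.
kale only: max(12/2, 238/102) = 6 servings → $5.70.
spinach only: max(12/4, 238/22) = 10.82 servings → $9.20.
avocado only: max(12/3, 238/13) = 18.31 servings → $15.56.
carrots + kale with both tight: 8.905 servings and 1.548 servings → $5.92.
carrots + spinach: the both-tight solution has a negative serving — not a feasible corner.
carrots + avocado: the both-tight solution has a negative serving — not a feasible corner.
kale + spinach with both tight: 1.89 servings and 2.055 servings → $3.54.
kale + avocado with both tight: 1.993 servings and 2.671 servings → $4.16.
spinach + avocado: intersection lies outside the first quadrant.
Cheapest feasible corner: $3.54.

$3.54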